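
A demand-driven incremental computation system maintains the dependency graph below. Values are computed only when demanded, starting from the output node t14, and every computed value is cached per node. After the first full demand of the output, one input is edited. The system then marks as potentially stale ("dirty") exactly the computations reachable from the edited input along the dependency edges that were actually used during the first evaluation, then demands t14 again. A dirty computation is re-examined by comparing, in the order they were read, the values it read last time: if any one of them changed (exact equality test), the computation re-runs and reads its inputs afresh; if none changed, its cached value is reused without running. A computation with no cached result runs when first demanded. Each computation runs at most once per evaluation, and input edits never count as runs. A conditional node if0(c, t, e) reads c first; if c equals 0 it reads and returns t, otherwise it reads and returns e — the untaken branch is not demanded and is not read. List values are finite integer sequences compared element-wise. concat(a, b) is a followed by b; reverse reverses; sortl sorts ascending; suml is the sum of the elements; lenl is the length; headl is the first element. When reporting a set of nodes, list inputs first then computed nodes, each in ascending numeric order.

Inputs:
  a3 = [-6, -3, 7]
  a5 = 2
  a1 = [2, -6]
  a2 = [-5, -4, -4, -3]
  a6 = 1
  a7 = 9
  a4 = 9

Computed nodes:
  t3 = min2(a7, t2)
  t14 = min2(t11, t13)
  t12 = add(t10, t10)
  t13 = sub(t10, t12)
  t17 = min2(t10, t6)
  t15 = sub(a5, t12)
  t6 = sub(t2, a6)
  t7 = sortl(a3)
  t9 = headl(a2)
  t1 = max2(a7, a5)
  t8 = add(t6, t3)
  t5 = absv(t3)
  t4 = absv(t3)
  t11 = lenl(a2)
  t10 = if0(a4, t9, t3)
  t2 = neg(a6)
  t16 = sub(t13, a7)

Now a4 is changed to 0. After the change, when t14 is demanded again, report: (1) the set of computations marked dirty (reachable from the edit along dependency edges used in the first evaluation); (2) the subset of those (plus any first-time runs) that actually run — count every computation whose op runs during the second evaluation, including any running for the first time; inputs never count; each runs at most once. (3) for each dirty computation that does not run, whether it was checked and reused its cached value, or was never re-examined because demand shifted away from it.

First evaluation (everything demanded from the output):
  t2 = neg(1) = -1
  t3 = min2(9, -1) = -1
  t10 = if0(a4=9 -> else branch t3) = -1
  t11 = lenl([-5, -4, -4, -3]) = 4
  t12 = add(-1, -1) = -2
  t13 = sub(-1, -2) = 1
  t14 = min2(4, 1) = 1

Propagation after the edit:
  t9: demanded for the first time — runs, produces -5.
  t10: runs — a4 9->0; result -5.
  t12: runs — t10 -1->-5; t10 -1->-5; result -10.
  t13: runs — t10 -1->-5; t12 -2->-10; result 5.
  t14: runs — t13 1->5; result 4.

Key observation: a condition flipped, so demand reaches new nodes — t9 runs for the first time.

Marked dirty: t10, t12, t13, t14.
Computations that run: t9, t10, t12, t13, t14 — 5 in total.
Every dirty computation ran.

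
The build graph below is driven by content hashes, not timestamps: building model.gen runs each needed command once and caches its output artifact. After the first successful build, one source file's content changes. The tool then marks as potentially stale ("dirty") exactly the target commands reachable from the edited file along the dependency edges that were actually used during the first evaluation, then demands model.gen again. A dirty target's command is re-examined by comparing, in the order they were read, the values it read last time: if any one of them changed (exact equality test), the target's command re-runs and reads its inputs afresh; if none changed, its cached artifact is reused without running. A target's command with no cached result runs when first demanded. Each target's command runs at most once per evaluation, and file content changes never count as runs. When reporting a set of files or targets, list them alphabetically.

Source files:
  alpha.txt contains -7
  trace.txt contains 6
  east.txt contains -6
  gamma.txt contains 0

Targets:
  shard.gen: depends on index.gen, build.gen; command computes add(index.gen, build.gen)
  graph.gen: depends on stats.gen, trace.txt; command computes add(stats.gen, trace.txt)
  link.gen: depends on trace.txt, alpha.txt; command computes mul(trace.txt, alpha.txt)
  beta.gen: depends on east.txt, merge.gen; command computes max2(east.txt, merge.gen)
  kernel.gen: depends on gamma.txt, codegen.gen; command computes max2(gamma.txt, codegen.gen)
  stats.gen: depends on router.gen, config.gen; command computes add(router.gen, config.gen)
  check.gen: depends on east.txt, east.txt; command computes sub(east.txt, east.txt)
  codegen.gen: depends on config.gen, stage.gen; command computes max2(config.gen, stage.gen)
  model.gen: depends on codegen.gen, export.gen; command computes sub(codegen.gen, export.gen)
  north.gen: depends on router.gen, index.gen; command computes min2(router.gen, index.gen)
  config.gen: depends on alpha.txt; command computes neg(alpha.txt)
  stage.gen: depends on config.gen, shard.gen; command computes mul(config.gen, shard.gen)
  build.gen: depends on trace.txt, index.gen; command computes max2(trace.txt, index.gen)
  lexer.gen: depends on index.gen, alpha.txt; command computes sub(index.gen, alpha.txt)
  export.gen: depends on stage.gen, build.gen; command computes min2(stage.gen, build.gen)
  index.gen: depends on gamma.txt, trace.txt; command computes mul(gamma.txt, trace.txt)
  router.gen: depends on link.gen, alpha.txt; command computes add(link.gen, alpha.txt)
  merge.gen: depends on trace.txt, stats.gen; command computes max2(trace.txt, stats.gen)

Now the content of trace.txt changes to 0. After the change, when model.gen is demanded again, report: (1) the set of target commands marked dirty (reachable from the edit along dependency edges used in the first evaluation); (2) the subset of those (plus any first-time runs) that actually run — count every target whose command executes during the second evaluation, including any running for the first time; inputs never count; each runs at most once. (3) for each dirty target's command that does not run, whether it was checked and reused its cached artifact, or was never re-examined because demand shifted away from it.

Initial pass — values computed on the first demand:
  config.gen = neg(-7) = 7
  index.gen = mul(0, 6) = 0
  build.gen = max2(6, 0) = 6
  shard.gen = add(0, 6) = 6
  stage.gen = mul(7, 6) = 42
  codegen.gen = max2(7, 42) = 42
  export.gen = min2(42, 6) = 6
  model.gen = sub(42, 6) = 36

Second demand — change propagation:
  index.gen: re-runs because trace.txt 6->0; new result 0 (unchanged).
  build.gen: re-runs because trace.txt 6->0; new result 0.
  shard.gen: re-runs because build.gen 6->0; new result 0.
  stage.gen: re-runs because shard.gen 6->0; new result 0.
  codegen.gen: re-runs because stage.gen 42->0; new result 7.
  export.gen: re-runs because stage.gen 42->0; build.gen 6->0; new result 0.
  model.gen: re-runs because codegen.gen 42->7; export.gen 6->0; new result 7.

Dirty set: build.gen, codegen.gen, export.gen, index.gen, model.gen, shard.gen, stage.gen.
Run set: build.gen, codegen.gen, export.gen, index.gen, model.gen, shard.gen, stage.gen (7 run).
All dirty target commands ended up running.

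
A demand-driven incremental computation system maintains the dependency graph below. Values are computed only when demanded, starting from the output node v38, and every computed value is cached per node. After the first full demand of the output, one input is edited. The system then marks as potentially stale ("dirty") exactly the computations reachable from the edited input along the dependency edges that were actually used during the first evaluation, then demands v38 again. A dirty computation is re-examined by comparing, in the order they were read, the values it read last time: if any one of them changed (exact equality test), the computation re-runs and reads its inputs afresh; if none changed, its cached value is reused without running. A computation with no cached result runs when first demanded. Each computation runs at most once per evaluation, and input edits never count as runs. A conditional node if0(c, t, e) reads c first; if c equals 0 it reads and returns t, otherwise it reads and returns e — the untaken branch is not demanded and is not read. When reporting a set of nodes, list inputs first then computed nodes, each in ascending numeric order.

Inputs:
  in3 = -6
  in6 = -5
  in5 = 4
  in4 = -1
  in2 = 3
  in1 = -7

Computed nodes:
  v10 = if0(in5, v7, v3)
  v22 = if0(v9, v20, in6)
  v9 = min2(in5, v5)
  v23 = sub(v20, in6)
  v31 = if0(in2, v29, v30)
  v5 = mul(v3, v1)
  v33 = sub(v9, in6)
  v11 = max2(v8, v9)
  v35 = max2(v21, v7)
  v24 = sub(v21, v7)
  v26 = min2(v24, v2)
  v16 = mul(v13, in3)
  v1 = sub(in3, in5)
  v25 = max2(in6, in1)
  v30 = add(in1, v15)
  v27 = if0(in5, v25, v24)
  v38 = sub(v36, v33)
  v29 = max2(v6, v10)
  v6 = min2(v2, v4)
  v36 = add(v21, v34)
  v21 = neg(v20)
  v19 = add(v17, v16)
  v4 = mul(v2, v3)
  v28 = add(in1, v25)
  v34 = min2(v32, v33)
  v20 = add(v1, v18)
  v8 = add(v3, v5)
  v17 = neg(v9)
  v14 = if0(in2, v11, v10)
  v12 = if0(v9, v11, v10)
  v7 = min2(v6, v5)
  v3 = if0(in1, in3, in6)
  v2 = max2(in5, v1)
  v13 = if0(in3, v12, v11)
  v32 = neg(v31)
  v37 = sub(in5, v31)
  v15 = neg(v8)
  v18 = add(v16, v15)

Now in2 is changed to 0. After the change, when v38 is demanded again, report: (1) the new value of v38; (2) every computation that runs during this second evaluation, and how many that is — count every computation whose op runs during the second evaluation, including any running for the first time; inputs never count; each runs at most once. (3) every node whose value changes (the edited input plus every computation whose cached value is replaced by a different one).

First evaluation (everything demanded from the output):
  v1 = sub(-6, 4) = -10
  v3 = if0(in1=-7 -> else branch in6) = -5
  v5 = mul(-5, -10) = 50
  v8 = add(-5, 50) = 45
  v9 = min2(4, 50) = 4
  v11 = max2(45, 4) = 45
  v13 = if0(in3=-6 -> else branch v11) = 45
  v15 = neg(45) = -45
  v16 = mul(45, -6) = -270
  v18 = add(-270, -45) = -315
  v20 = add(-10, -315) = -325
  v21 = neg(-325) = 325
  v30 = add(-7, -45) = -52
  v31 = if0(in2=3 -> else branch v30) = -52
  v32 = neg(-52) = 52
  v33 = sub(4, -5) = 9
  v34 = min2(52, 9) = 9
  v36 = add(325, 9) = 334
  v38 = sub(334, 9) = 325

Propagation after the edit:
  v2: demanded for the first time — runs, produces 4.
  v4: demanded for the first time — runs, produces -20.
  v6: demanded for the first time — runs, produces -20.
  v10: demanded for the first time — runs, produces -5.
  v29: demanded for the first time — runs, produces -5.
  v31: runs — in2 3->0; result -5.
  v32: runs — v31 -52->-5; result 5.
  v34: runs — v32 52->5; result 5.
  v36: runs — v34 9->5; result 330.
  v38: runs — v36 334->330; result 321.

Key observation: a condition flipped, so demand reaches new nodes — v2, v4, v6, v10, v29 run for the first time.

New value of v38: 321.
Computations that run: v2, v4, v6, v10, v29, v31, v32, v34, v36, v38 — 10 in total.
Values that change: in2, v31, v32, v34, v36, v38.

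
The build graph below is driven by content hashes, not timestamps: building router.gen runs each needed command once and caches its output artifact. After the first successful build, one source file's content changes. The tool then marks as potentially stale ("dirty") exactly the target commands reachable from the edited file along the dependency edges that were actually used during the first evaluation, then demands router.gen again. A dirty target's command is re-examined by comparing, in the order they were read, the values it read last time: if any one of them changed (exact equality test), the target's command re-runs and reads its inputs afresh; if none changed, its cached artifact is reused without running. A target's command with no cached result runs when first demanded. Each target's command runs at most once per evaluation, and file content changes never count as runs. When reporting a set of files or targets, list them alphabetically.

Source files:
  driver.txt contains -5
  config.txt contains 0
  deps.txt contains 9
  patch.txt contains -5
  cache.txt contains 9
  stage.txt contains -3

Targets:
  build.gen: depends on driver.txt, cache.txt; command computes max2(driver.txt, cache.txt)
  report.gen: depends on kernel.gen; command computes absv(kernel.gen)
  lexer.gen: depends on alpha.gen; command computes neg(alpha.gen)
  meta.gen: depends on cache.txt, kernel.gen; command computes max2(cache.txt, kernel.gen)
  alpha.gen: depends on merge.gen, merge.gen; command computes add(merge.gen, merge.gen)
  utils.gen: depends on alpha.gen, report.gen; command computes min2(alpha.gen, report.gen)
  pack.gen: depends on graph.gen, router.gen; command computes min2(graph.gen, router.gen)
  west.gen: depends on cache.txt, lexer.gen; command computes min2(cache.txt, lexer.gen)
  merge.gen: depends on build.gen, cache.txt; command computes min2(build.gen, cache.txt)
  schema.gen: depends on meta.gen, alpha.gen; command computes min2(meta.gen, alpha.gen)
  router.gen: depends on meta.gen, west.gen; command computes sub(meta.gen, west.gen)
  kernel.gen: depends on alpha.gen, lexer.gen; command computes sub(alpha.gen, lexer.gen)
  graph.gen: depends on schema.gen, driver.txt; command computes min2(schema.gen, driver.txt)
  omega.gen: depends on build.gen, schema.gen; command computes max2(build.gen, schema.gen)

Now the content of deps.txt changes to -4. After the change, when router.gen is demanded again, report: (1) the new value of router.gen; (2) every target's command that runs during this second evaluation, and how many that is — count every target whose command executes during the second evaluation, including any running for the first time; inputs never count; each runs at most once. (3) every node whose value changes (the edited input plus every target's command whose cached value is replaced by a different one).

Initial pass — values computed on the first demand:
  build.gen = max2(-5, 9) = 9
  merge.gen = min2(9, 9) = 9
  alpha.gen = add(9, 9) = 18
  lexer.gen = neg(18) = -18
  kernel.gen = sub(18, -18) = 36
  meta.gen = max2(9, 36) = 36
  west.gen = min2(9, -18) = -18
  router.gen = sub(36, -18) = 54

Second demand — change propagation:
  no demanded computation ever read deps.txt, so the edit dirties nothing and nothing runs.

The important point: nothing the output needs ever reads deps.txt, so the edit is invisible to it.

router.gen now evaluates to 54.
Run set: none (0 run).
Changed values: deps.txt.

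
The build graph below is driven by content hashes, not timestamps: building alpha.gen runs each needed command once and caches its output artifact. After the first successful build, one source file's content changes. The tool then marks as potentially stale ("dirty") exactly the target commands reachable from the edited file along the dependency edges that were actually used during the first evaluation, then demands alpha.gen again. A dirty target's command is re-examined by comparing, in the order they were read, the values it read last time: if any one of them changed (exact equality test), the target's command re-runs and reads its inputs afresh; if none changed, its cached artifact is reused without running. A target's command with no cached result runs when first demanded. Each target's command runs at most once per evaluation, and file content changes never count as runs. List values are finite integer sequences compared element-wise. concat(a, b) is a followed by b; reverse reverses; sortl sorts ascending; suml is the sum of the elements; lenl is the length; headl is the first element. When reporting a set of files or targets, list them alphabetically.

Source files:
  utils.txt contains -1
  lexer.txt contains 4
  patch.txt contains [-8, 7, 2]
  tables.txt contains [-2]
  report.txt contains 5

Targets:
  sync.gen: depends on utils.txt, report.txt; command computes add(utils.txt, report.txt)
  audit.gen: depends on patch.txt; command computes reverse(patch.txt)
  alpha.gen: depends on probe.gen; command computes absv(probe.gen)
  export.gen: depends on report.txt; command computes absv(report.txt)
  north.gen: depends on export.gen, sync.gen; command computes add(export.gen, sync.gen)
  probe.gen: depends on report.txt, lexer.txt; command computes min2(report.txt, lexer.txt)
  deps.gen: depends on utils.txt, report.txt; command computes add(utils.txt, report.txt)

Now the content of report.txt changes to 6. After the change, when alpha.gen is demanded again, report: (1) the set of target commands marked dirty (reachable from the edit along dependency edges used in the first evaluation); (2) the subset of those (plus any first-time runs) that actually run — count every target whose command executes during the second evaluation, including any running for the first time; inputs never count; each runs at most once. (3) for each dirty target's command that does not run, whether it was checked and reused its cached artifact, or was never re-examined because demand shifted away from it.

Dirty set: alpha.gen, probe.gen.
Run set: probe.gen (1 run).
Re-examined without running (cache reused): alpha.gen.
The important point: probe.gen recomputes to an identical value, and the output ends up unchanged.

Initial pass — values computed on the first demand:
  probe.gen = min2(5, 4) = 4
  alpha.gen = absv(4) = 4

Second demand — change propagation:
  probe.gen: re-runs because report.txt 5->6; new result 4 (unchanged).
  alpha.gen: re-examined; everything it read last time is the same (probe.gen unchanged) — cache 4 kept, no run.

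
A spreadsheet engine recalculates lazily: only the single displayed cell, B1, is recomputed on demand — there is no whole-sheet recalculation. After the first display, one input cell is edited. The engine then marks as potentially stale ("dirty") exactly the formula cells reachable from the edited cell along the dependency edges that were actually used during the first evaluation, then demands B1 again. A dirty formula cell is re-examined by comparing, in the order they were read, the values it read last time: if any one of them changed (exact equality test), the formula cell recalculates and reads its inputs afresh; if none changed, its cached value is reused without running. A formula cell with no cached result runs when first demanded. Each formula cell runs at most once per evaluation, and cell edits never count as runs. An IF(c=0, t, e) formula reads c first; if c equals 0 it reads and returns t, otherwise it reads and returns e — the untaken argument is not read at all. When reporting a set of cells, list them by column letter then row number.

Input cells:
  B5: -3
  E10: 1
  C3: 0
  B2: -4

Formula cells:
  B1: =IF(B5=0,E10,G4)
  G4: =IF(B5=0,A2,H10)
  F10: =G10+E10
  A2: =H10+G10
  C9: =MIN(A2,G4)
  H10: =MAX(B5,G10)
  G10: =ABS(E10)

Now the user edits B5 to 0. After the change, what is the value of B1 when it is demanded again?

First evaluation (everything demanded from the output):
  G10 = ABS(1) = 1
  H10 = MAX(-3, 1) = 1
  G4 = IF(B5=0: B5=-3 -> else branch H10) = 1
  B1 = IF(B5=0: B5=-3 -> else branch G4) = 1

Propagation after the edit:
  H10: marked dirty but never re-examined — demand shifted away from it.
  G4: marked dirty but never re-examined — demand shifted away from it.
  B1: runs — B5 -3->0; result 1 (same value as before).

Key observation: a condition flipped, so demand moved to the other branch — G4, H10 are never re-examined.

New value of B1: 1.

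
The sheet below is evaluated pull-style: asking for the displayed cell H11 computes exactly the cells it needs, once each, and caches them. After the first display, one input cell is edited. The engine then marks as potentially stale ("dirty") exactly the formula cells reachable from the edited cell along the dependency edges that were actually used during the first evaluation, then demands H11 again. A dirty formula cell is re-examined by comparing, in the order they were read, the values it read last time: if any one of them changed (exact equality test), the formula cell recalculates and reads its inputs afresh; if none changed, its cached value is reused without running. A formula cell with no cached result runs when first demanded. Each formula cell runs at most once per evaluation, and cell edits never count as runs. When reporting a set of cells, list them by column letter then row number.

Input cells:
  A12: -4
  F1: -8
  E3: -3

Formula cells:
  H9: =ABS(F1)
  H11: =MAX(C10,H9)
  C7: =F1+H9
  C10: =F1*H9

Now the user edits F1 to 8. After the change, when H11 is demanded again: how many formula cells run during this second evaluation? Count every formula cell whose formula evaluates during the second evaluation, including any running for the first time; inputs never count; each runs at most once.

First demand of the output computes:
  H9 = ABS(-8) = 8
  C10 = -8 * 8 = -64
  H11 = MAX(-64, 8) = 8

After the edit, cleaning proceeds:
  H9: a read changed (F1 -8->8) — executes, giving 8 — identical to its old value.
  C10: a read changed (F1 -8->8) — executes, giving 64.
  H11: a read changed (C10 -64->64) — executes, giving 64.

3 formula cells run: C10, H9, H11.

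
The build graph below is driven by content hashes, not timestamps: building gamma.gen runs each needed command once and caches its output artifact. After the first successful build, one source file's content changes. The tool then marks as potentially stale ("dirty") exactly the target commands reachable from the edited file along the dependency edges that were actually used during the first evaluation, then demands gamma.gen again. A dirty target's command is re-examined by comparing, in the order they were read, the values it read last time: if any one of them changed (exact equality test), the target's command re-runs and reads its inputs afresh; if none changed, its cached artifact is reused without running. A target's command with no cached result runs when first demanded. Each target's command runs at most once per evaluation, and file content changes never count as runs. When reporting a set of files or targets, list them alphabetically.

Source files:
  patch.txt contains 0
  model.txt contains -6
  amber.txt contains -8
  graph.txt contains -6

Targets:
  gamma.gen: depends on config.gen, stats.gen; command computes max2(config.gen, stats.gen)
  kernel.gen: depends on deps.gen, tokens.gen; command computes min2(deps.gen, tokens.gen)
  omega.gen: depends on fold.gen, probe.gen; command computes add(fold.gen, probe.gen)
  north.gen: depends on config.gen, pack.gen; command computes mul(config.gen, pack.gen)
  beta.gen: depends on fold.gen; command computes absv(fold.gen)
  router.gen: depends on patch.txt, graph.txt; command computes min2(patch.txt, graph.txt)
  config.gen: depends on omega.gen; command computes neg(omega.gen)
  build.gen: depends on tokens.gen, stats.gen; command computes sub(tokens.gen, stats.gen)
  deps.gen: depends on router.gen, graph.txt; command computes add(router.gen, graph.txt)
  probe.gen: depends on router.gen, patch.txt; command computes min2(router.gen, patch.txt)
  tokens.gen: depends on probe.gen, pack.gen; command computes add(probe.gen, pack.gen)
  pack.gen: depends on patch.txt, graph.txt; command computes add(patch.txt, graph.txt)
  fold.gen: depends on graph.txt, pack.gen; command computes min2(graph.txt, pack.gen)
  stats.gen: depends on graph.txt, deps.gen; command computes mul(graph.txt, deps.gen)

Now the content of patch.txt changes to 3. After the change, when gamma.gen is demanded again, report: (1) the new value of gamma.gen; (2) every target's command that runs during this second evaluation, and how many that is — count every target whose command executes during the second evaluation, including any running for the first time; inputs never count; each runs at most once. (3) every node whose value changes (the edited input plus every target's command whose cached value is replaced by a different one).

Initial pass — values computed on the first demand:
  pack.gen = add(0, -6) = -6
  fold.gen = min2(-6, -6) = -6
  router.gen = min2(0, -6) = -6
  deps.gen = add(-6, -6) = -12
  probe.gen = min2(-6, 0) = -6
  omega.gen = add(-6, -6) = -12
  config.gen = neg(-12) = 12
  stats.gen = mul(-6, -12) = 72
  gamma.gen = max2(12, 72) = 72

Second demand — change propagation:
  pack.gen: re-runs because patch.txt 0->3; new result -3.
  fold.gen: re-runs because pack.gen -6->-3; new result -6 (unchanged).
  router.gen: re-runs because patch.txt 0->3; new result -6 (unchanged).
  deps.gen: re-examined; everything it read last time is the same (router.gen unchanged, graph.txt unchanged) — cache -12 kept, no run.
  probe.gen: re-runs because patch.txt 0->3; new result -6 (unchanged).
  omega.gen: re-examined; everything it read last time is the same (fold.gen unchanged, probe.gen unchanged) — cache -12 kept, no run.
  config.gen: re-examined; everything it read last time is the same (omega.gen unchanged) — cache 12 kept, no run.
  stats.gen: re-examined; everything it read last time is the same (graph.txt unchanged, deps.gen unchanged) — cache 72 kept, no run.
  gamma.gen: re-examined; everything it read last time is the same (config.gen unchanged, stats.gen unchanged) — cache 72 kept, no run.

The important point: at deps.gen every value read last time is unchanged, so the dirty flag clears without a run.

gamma.gen now evaluates to 72.
Run set: fold.gen, pack.gen, probe.gen, router.gen (4 run).
Changed values: pack.gen, patch.txt.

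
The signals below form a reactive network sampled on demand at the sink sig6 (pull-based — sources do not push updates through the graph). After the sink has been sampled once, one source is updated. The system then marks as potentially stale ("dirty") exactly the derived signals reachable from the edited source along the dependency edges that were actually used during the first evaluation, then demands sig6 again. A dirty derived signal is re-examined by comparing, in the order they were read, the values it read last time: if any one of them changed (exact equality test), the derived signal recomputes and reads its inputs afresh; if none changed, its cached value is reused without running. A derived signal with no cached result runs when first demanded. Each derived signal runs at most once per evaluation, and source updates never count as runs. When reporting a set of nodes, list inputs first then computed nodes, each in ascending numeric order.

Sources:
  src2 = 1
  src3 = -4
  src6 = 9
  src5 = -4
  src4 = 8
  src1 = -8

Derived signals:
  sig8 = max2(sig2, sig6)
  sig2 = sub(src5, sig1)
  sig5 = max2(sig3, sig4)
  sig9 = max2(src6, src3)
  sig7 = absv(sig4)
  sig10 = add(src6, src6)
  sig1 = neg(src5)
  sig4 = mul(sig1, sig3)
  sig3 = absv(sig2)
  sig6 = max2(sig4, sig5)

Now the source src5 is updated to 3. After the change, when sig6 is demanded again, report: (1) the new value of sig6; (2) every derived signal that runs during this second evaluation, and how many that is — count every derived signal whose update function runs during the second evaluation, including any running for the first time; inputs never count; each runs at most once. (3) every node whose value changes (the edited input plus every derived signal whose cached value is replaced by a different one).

Initial pass — values computed on the first demand:
  sig1 = neg(-4) = 4
  sig2 = sub(-4, 4) = -8
  sig3 = absv(-8) = 8
  sig4 = mul(4, 8) = 32
  sig5 = max2(8, 32) = 32
  sig6 = max2(32, 32) = 32

Second demand — change propagation:
  sig1: re-runs because src5 -4->3; new result -3.
  sig2: re-runs because src5 -4->3; sig1 4->-3; new result 6.
  sig3: re-runs because sig2 -8->6; new result 6.
  sig4: re-runs because sig1 4->-3; sig3 8->6; new result -18.
  sig5: re-runs because sig3 8->6; sig4 32->-18; new result 6.
  sig6: re-runs because sig4 32->-18; sig5 32->6; new result 6.

sig6 now evaluates to 6.
Run set: sig1, sig2, sig3, sig4, sig5, sig6 (6 run).
Changed values: src5, sig1, sig2, sig3, sig4, sig5, sig6.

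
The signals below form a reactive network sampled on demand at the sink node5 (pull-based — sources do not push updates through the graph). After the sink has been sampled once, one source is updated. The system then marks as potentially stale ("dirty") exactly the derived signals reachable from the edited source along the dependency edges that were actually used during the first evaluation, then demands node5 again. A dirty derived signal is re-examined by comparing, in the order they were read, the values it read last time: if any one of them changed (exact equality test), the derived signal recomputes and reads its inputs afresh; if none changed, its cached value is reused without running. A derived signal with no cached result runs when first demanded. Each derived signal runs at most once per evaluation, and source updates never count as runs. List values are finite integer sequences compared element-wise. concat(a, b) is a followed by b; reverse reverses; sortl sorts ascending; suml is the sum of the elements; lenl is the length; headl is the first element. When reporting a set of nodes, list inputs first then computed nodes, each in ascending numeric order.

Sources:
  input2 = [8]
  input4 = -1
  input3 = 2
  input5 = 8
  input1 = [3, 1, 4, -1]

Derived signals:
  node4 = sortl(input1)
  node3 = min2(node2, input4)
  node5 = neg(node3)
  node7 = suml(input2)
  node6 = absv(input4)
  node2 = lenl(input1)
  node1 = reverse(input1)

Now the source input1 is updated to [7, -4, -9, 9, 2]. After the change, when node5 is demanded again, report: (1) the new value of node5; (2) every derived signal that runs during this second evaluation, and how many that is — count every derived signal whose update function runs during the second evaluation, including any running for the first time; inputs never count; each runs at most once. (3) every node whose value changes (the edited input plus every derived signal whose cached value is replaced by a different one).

Initial pass — values computed on the first demand:
  node2 = lenl([3, 1, 4, -1]) = 4
  node3 = min2(4, -1) = -1
  node5 = neg(-1) = 1

Second demand — change propagation:
  node2: re-runs because input1 [3, 1, 4, -1]->[7, -4, -9, 9, 2]; new result 5.
  node3: re-runs because node2 4->5; new result -1 (unchanged).
  node5: re-examined; everything it read last time is the same (node3 unchanged) — cache 1 kept, no run.

The important point: node3 recomputes to an identical value, and the output ends up unchanged.

node5 now evaluates to 1.
Run set: node2, node3 (2 run).
Changed values: input1, node2.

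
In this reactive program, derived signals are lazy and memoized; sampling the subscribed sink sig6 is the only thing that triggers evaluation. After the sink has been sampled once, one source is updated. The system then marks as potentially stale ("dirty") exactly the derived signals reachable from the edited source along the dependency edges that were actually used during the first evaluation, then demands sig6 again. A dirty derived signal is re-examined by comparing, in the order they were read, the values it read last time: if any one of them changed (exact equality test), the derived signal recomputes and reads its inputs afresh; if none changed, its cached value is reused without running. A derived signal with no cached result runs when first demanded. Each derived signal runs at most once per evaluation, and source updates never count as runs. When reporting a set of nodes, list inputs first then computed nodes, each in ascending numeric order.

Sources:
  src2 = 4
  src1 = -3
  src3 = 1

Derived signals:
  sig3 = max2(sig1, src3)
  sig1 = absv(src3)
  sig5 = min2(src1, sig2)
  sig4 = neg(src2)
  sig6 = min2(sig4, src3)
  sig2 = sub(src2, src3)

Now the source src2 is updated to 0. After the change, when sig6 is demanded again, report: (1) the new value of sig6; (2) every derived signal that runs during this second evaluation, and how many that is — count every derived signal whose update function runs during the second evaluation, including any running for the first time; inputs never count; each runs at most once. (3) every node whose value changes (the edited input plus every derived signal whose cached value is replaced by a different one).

Demanding sig6 again yields 0.
2 derived signals run: sig4, sig6.
The nodes whose values change: src2, sig4, sig6.

First demand of the output computes:
  sig4 = neg(4) = -4
  sig6 = min2(-4, 1) = -4

After the edit, cleaning proceeds:
  sig4: a read changed (src2 4->0) — executes, giving 0.
  sig6: a read changed (sig4 -4->0) — executes, giving 0.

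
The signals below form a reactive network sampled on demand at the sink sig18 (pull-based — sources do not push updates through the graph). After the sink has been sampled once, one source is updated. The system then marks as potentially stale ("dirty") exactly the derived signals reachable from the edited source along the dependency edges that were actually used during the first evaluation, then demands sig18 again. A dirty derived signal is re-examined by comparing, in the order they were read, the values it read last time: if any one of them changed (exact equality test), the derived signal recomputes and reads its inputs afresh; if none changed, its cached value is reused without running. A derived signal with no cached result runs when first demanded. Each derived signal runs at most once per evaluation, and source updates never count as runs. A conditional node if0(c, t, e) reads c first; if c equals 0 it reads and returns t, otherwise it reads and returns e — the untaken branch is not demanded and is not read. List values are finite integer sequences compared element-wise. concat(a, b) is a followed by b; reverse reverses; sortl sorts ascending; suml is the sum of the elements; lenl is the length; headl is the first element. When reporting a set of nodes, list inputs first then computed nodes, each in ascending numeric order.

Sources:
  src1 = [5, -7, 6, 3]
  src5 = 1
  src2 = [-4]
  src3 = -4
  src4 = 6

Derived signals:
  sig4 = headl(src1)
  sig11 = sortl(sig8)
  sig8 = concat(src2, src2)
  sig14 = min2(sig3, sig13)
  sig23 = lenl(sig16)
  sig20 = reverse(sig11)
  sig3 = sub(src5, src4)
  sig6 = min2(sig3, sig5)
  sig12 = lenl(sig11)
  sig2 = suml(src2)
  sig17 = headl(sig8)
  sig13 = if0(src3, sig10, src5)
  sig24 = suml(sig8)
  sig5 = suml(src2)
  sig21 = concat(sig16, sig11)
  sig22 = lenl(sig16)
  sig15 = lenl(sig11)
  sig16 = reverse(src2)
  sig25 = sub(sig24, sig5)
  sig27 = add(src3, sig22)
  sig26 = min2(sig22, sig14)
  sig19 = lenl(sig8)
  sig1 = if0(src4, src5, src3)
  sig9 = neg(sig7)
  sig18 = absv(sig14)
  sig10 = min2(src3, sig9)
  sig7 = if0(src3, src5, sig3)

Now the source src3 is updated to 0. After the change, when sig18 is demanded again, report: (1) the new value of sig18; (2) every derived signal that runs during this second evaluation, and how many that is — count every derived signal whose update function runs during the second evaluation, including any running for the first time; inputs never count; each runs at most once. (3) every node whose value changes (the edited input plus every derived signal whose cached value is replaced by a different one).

sig18 now evaluates to 5.
Run set: sig7, sig9, sig10, sig13, sig14 (5 run).
Changed values: src3, sig13.
The important point: the flipped condition pulls in fresh nodes; sig7, sig9, sig10 run for the first time.

Initial pass — values computed on the first demand:
  sig3 = sub(1, 6) = -5
  sig13 = if0(src3=-4 -> else branch src5) = 1
  sig14 = min2(-5, 1) = -5
  sig18 = absv(-5) = 5

Second demand — change propagation:
  sig7: newly demanded (no cache) — executes and yields 1.
  sig9: newly demanded (no cache) — executes and yields -1.
  sig10: newly demanded (no cache) — executes and yields -1.
  sig13: re-runs because src3 -4->0; new result -1.
  sig14: re-runs because sig13 1->-1; new result -5 (unchanged).
  sig18: re-examined; everything it read last time is the same (sig14 unchanged) — cache 5 kept, no run.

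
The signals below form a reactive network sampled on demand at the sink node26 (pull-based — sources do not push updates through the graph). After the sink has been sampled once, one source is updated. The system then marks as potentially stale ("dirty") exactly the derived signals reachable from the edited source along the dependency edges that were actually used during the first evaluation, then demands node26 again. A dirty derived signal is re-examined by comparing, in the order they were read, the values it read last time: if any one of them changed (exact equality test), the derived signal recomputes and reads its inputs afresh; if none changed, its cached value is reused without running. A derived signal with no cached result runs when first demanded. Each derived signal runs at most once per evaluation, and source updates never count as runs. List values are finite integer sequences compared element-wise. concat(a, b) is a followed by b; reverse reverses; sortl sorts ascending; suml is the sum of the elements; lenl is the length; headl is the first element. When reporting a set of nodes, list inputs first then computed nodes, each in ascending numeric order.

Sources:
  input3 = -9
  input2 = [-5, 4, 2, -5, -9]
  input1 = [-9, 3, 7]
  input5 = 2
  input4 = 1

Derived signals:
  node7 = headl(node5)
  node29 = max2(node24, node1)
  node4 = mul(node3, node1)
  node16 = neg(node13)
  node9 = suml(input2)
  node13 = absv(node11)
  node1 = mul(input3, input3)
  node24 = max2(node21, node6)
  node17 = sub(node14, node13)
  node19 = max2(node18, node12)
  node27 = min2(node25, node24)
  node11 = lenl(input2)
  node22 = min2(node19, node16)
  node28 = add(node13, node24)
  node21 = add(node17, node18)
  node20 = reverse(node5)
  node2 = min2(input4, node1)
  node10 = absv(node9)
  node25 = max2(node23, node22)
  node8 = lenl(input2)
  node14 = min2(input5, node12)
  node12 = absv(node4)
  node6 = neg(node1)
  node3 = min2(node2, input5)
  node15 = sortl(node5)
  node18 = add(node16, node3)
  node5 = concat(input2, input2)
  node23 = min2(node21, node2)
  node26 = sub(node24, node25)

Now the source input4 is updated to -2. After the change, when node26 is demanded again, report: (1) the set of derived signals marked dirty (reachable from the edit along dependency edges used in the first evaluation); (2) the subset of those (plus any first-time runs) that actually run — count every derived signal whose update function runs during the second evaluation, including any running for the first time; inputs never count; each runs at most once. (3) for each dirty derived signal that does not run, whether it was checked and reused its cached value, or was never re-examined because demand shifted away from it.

Dirty set: node2, node3, node4, node12, node14, node17, node18, node19, node21, node22, node23, node24, node25, node26.
Run set: node2, node3, node4, node12, node14, node18, node19, node21, node22, node23, node24, node25, node26 (13 run).
Re-examined without running (cache reused): node17.
The important point: at node17 every value read last time is unchanged, so the dirty flag clears without a run.

Initial pass — values computed on the first demand:
  node1 = mul(-9, -9) = 81
  node2 = min2(1, 81) = 1
  node3 = min2(1, 2) = 1
  node4 = mul(1, 81) = 81
  node6 = neg(81) = -81
  node11 = lenl([-5, 4, 2, -5, -9]) = 5
  node12 = absv(81) = 81
  node13 = absv(5) = 5
  node14 = min2(2, 81) = 2
  node16 = neg(5) = -5
  node17 = sub(2, 5) = -3
  node18 = add(-5, 1) = -4
  node19 = max2(-4, 81) = 81
  node21 = add(-3, -4) = -7
  node22 = min2(81, -5) = -5
  node23 = min2(-7, 1) = -7
  node24 = max2(-7, -81) = -7
  node25 = max2(-7, -5) = -5
  node26 = sub(-7, -5) = -2

Second demand — change propagation:
  node2: re-runs because input4 1->-2; new result -2.
  node3: re-runs because node2 1->-2; new result -2.
  node4: re-runs because node3 1->-2; new result -162.
  node12: re-runs because node4 81->-162; new result 162.
  node14: re-runs because node12 81->162; new result 2 (unchanged).
  node17: re-examined; everything it read last time is the same (node14 unchanged, node13 unchanged) — cache -3 kept, no run.
  node18: re-runs because node3 1->-2; new result -7.
  node19: re-runs because node18 -4->-7; node12 81->162; new result 162.
  node21: re-runs because node18 -4->-7; new result -10.
  node22: re-runs because node19 81->162; new result -5 (unchanged).
  node23: re-runs because node21 -7->-10; node2 1->-2; new result -10.
  node24: re-runs because node21 -7->-10; new result -10.
  node25: re-runs because node23 -7->-10; new result -5 (unchanged).
  node26: re-runs because node24 -7->-10; new result -5.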